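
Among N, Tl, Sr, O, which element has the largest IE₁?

N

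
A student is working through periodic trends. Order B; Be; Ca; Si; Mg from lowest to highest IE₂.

Ca < Mg < Si < Be < B

Consider each +1 ion: B⁺ still has 2 valence electrons; Be⁺ still has 1 valence electron; Ca⁺ still has 1 valence electron; Si⁺ still has 3 valence electrons; Mg⁺ still has 1 valence electron.
All are still removing valence electrons, so compare the +1 ions as you would atoms: IE_2 generally rises across a period (higher Z_eff) and falls down a group (larger shell), subject to the usual subshell exceptions.
Valence configurations: B⁺ [He]2s², Be⁺ [He]2s¹, Ca⁺ [Ar]4s¹, Si⁺ [Ne]3s²3p¹, Mg⁺ [Ne]3s¹.
Approximate IE_2 values (kJ/mol): B 2427, Be 1757, Ca 1145, Si 1577, Mg 1451.
Hence IE_2: Ca < Mg < Si < Be < B.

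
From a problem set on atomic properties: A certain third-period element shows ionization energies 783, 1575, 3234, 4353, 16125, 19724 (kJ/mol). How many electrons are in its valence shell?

Look for the largest jump between consecutive ionization energies: IE5/IE4 ≈ 3.7, far larger than any earlier ratio.
That jump marks the point where a core electron is being removed. So the atom has 4 valence electrons.

4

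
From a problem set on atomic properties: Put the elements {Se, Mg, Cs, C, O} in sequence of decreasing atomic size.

Atomic radius shrinks across a period as nuclear charge pulls the same shell inward, and grows down a group as new shells are added.
Neither a single period nor a single group — weigh both effects.
C > O: C lies to the left of O in period 2, so the across-period effect alone puts C larger.
Se > C: period and group pull opposite ways; the down-group shift dominates (116 vs 75 pm).
Mg > Se: the two effects oppose for this pair; the across-period effect wins (139 vs 116 pm).
Cs > Mg: relative to Mg, both the across-period and down-group shifts push Cs's atomic radius up.
For reference (pm): C 75, O 63, Mg 139, Se 116, Cs 232.
So from largest to smallest: Cs > Mg > Se > C > O.

Cs > Mg > Se > C > O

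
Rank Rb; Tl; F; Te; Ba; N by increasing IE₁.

Rb, Ba, Tl, Te, N, F

IE₁ increases left→right with effective nuclear charge and decreases top→bottom as the valence shell moves farther out.
Here both period and group differ, so the two effects have to be weighed against each other.
Ba > Rb: the two effects oppose for this pair; the across-period effect wins (503 vs 403 kJ/mol).
Tl > Ba: Tl lies to the right of Ba in period 6, so the across-period effect alone puts Tl higher.
Te > Tl: both effects reinforce here, so Te is clearly the higher of the two.
N > Te: the two effects oppose for this pair; the down-group effect wins (1402 vs 869 kJ/mol).
F > N: both are in period 2; the period trend gives F the larger value.
Approximate values (kJ/mol): N 1402, F 1681, Rb 403, Te 869, Ba 503, Tl 589.
So from lowest to highest: Rb < Ba < Tl < Te < N < F.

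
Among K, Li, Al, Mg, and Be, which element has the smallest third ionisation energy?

Al

Consider each +2 ion: K²⁺ is already 1 electron into the core; Li²⁺ is already 1 electron into the core; Al²⁺ still has 1 valence electron; Mg²⁺ is the bare [Ne] core; Be²⁺ is the bare [He] core.
Core electrons are held far more tightly than valence electrons, so K, Mg, Li and Be top the IE_3 order.
The numbers (kJ/mol): K 4420, Li 11815, Al 2745, Mg 7733, Be 14849.
Overall IE_3 order: Al < K < Mg < Li < Be.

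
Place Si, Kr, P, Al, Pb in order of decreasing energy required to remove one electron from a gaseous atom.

Al is in period 3, group 13; Si is in period 3, group 14; P is in period 3, group 15; Kr is in period 4, group 18; Pb is in period 6, group 14.
Across a period the outer electron is held more tightly (higher IE₁); down a group it sits in a higher shell, more shielded, and comes off more easily.
These span different periods and groups, so the two trends combine.
Pb > Al: the two effects oppose for this pair; the across-period effect wins (716 vs 578 kJ/mol).
Si > Pb: Si sits above Pb in group 14, so the down-group effect alone puts Si higher.
P > Si: both are in period 3; the period trend gives P the larger value.
Kr > P: period and group pull opposite ways; the across-period shift dominates (1351 vs 1012 kJ/mol).
For reference (kJ/mol): Al 578, Si 786, P 1012, Kr 1351, Pb 716.
So from highest to lowest: Kr > P > Si > Pb > Al.

Kr, P, Si, Pb, Al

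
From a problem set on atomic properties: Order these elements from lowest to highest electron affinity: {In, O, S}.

O is in period 2, group 16; S is in period 3, group 16; In is in period 5, group 13.
Electron affinity generally becomes more exothermic across a period toward the halogens and less exothermic down a group.
Neither a single period nor a single group — weigh both effects.
O > In: both effects reinforce here, so O is clearly the higher of the two.
S > O: this pair runs against the simple trend — see the exception note.
Note the exception: S has a higher electron affinity than O, contrary to the simple trend — the compact 2p subshell of O repels the added electron more than S's larger 3p does.
For reference (kJ/mol): O 141, S 200, In 29.
So from lowest to highest: In < O < S.

In < O < S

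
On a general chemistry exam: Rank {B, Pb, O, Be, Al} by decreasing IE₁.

O > Be > B > Pb > Al

Be is in period 2, group 2; B is in period 2, group 13; O is in period 2, group 16; Al is in period 3, group 13; Pb is in period 6, group 14.
Removing the outermost electron gets harder across a period and easier down a group.
Here both period and group differ, so the two effects have to be weighed against each other.
Pb > Al: the two effects oppose for this pair; the across-period effect wins (716 vs 578 kJ/mol).
B > Pb: period and group pull opposite ways; the down-group shift dominates (801 vs 716 kJ/mol).
Be > B: this pair runs against the simple trend — see the exception note.
O > Be: both are in period 2; the period trend gives O the larger value.
Note the exception: Be has a higher first ionization energy than B, contrary to the simple trend — removing B's lone 2p electron is easier than breaking Be's filled 2s².
Tabulated first ionization energy (kJ/mol): Be 900, B 801, O 1314, Al 578, Pb 716.
So from highest to lowest: O > Be > B > Pb > Al.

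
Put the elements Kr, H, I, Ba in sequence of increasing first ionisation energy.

H is in period 1, group 1; Kr is in period 4, group 18; I is in period 5, group 17; Ba is in period 6, group 2.
First ionization energy rises across a period (greater Z_eff holds electrons more tightly) and falls down a group (valence electrons are farther from the nucleus).
These span different periods and groups, so the two trends combine.
I > Ba: relative to Ba, both the across-period and down-group shifts push I's first ionization energy up.
H > I: period and group pull opposite ways; the down-group shift dominates (1312 vs 1008 kJ/mol).
Kr > H: period and group pull opposite ways; the across-period shift dominates (1351 vs 1312 kJ/mol).
Approximate values (kJ/mol): H 1312, Kr 1351, I 1008, Ba 503.
So from lowest to highest: Ba < I < H < Kr.

Ba < I < H < Kr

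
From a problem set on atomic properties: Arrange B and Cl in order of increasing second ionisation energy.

Consider each +1 ion: B⁺ still has 2 valence electrons; Cl⁺ still has 6 valence electrons.
All are still removing valence electrons, so compare the +1 ions as you would atoms: IE_2 generally rises across a period (higher Z_eff) and falls down a group (larger shell), subject to the usual subshell exceptions.
Valence configurations: B⁺ [He]2s², Cl⁺ [Ne]3s²3p⁴.
Tabulated IE_2 (kJ/mol): B 2427, Cl 2298.
Overall IE_2 order: Cl < B.

Cl, B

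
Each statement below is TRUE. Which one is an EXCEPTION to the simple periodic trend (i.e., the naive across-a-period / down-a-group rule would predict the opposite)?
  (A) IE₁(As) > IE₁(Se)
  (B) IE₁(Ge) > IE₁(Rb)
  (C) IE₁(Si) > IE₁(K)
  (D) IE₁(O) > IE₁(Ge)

(A)

The general trend: first ionisation energy increases across a period and decreases down a group.
(A) As (period 4, group 15) vs Se (period 4, group 16): the stated order contradicts the simple trend.
(B) Ge (period 4, group 14) vs Rb (period 5, group 1): the stated order agrees with the simple trend.
(C) Si (period 3, group 14) vs K (period 4, group 1): the stated order agrees with the simple trend.
(D) O (period 2, group 16) vs Ge (period 4, group 14): the stated order agrees with the simple trend.
The exception is (A): Se (4p⁴) ionizes more easily than half-filled As (4p³).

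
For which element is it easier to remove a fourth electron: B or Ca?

Ca

The fourth ionization energy removes an electron from the +3 ion. For each element: B³⁺ is the bare [He] core; Ca³⁺ is already 1 electron into the core.
All of these are removing an electron from a noble-gas core or deeper; the smaller core (lower principal quantum number) is held far more tightly, and within a period the higher nuclear charge binds the same core more tightly.
The numbers (kJ/mol): B 25026, Ca 6491.
Putting it together, IE_4: Ca < B.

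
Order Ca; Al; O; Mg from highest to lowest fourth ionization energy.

Al, Mg, O, Ca

IE_4 is the cost of taking one more electron from the +3 cation: Ca³⁺ is already 1 electron into the core; Al³⁺ is the bare [Ne] core; O³⁺ still has 3 valence electrons; Mg³⁺ is already 1 electron into the core.
Usually core removal costs more than valence removal, but here the competition is close: a tightly held n=2 valence electron can cost more to remove than an n=3 core electron, so the actual values have to decide it.
The numbers (kJ/mol): Ca 6491, Al 11577, O 7469, Mg 10543.
So the fourth ionization energies run Ca < O < Mg < Al.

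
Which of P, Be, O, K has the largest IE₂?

O

Consider each +1 ion: P⁺ still has 4 valence electrons; Be⁺ still has 1 valence electron; O⁺ still has 5 valence electrons; K⁺ is the bare [Ar] core.
Usually core removal costs more than valence removal, but here the competition is close: a tightly held n=2 valence electron can cost more to remove than an n=3 core electron, so the actual values have to decide it.
Valence configurations: P⁺ [Ne]3s²3p², Be⁺ [He]2s¹, O⁺ [He]2s²2p³.
The numbers (kJ/mol): P 1907, Be 1757, O 3388, K 3052.
Putting it together, IE_2: Be < P < K < O.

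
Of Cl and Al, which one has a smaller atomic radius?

Across a period the added protons contract the valence shell; down a group each new principal shell makes the atom larger.
All lie in period 3, so atomic radius increases right to left.
So Cl has the smaller atomic radius (Cl < Al).

Cl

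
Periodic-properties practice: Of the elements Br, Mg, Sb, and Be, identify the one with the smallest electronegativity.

Be is in period 2, group 2; Mg is in period 3, group 2; Br is in period 4, group 17; Sb is in period 5, group 15.
Electronegativity increases across a period and decreases down a group, tracking effective nuclear charge and atomic size.
Neither a single period nor a single group — weigh both effects.
Be > Mg: Be sits above Mg in group 2, so the down-group effect alone puts Be higher.
Sb > Be: period and group pull opposite ways; the across-period shift dominates (2.05 vs 1.57).
Br > Sb: relative to Sb, both the across-period and down-group shifts push Br's electronegativity up.
Approximate values (Pauling): Be 1.57, Mg 1.31, Br 2.96, Sb 2.05.
The smallest electronegativity among these belongs to Mg.

Mg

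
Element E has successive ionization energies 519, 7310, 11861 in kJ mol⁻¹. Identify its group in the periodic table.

Group 1

Look for the largest jump between consecutive ionization energies: IE2/IE1 ≈ 14.1, far larger than any earlier ratio.
That jump marks the point where a core electron is being removed. So the atom has 1 valence electron.
A main-group element with 1 valence electron is in group 1.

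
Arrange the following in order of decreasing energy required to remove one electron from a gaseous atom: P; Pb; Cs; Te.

P > Te > Pb > Cs

P is in period 3, group 15; Te is in period 5, group 16; Cs is in period 6, group 1; Pb is in period 6, group 14.
Across a period the outer electron is held more tightly (higher IE₁); down a group it sits in a higher shell, more shielded, and comes off more easily.
These span different periods and groups, so the two trends combine.
Pb > Cs: both are in period 6; the period trend gives Pb the larger value.
Te > Pb: both effects reinforce here, so Te is clearly the higher of the two.
P > Te: the two effects oppose for this pair; the down-group effect wins (1012 vs 869 kJ/mol).
For reference (kJ/mol): P 1012, Te 869, Cs 376, Pb 716.
So from highest to lowest: P > Te > Pb > Cs.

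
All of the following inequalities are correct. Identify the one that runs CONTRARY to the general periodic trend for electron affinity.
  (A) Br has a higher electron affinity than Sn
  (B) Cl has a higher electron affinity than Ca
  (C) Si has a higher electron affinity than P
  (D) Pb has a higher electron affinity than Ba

The general trend: electron affinity increases across a period and decreases down a group.
(A) Br (period 4, group 17) vs Sn (period 5, group 14): the stated order agrees with the simple trend.
(B) Cl (period 3, group 17) vs Ca (period 4, group 2): the stated order agrees with the simple trend.
(C) Si (period 3, group 14) vs P (period 3, group 15): the stated order contradicts the simple trend.
(D) Pb (period 6, group 14) vs Ba (period 6, group 2): the stated order agrees with the simple trend.
The exception is (C): adding an electron to P's half-filled 3p³ is unfavourable, so Si (3p²) has the more exothermic EA.

(C)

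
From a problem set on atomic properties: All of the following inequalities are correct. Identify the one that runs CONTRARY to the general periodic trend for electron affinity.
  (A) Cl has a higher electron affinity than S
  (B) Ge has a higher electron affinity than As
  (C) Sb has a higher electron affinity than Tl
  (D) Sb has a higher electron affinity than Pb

The general trend: electron affinity increases across a period and decreases down a group.
(A) Cl (period 3, group 17) vs S (period 3, group 16): the stated order agrees with the simple trend.
(B) Ge (period 4, group 14) vs As (period 4, group 15): the stated order contradicts the simple trend.
(C) Sb (period 5, group 15) vs Tl (period 6, group 13): the stated order agrees with the simple trend.
(D) Sb (period 5, group 15) vs Pb (period 6, group 14): the stated order agrees with the simple trend.
The exception is (B): adding an electron to As's half-filled 4p³ is unfavourable, so Ge (4p²) has the more exothermic EA.

(B)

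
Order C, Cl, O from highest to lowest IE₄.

Consider each +3 ion: C³⁺ still has 1 valence electron; Cl³⁺ still has 4 valence electrons; O³⁺ still has 3 valence electrons.
All are still removing valence electrons, so compare the +3 ions as you would atoms: IE_4 generally rises across a period (higher Z_eff) and falls down a group (larger shell), subject to the usual subshell exceptions.
Valence configurations: C³⁺ [He]2s¹, Cl³⁺ [Ne]3s²3p², O³⁺ [He]2s²2p¹.
Approximate IE_4 values (kJ/mol): C 6223, Cl 5159, O 7469.
Overall IE_4 order: Cl < C < O.

O > C > Cl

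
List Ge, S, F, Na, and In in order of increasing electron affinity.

In, Na, Ge, S, F

F is in period 2, group 17; Na is in period 3, group 1; S is in period 3, group 16; Ge is in period 4, group 14; In is in period 5, group 13.
Electron affinity generally becomes more exothermic across a period toward the halogens and less exothermic down a group.
Neither a single period nor a single group — weigh both effects.
Na > In: period and group pull opposite ways; the down-group shift dominates (53 vs 29 kJ/mol).
Ge > Na: period and group pull opposite ways; the across-period shift dominates (119 vs 53 kJ/mol).
S > Ge: both effects reinforce here, so S is clearly the higher of the two.
F > S: both effects reinforce here, so F is clearly the higher of the two.
Approximate values (kJ/mol): F 328, Na 53, S 200, Ge 119, In 29.
So from lowest to highest: In < Na < Ge < S < F.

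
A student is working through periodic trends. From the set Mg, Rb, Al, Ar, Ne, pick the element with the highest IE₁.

Ne is in period 2, group 18; Mg is in period 3, group 2; Al is in period 3, group 13; Ar is in period 3, group 18; Rb is in period 5, group 1.
Across a period the outer electron is held more tightly (higher IE₁); down a group it sits in a higher shell, more shielded, and comes off more easily.
Here both period and group differ, so the two effects have to be weighed against each other.
Al > Rb: both effects reinforce here, so Al is clearly the higher of the two.
Mg > Al: this pair runs against the simple trend — see the exception note.
Ar > Mg: Ar lies to the right of Mg in period 3, so the across-period effect alone puts Ar higher.
Ne > Ar: they share group 18; the group trend gives Ne the larger value.
Note the exception: Mg has a higher first ionization energy than Al, contrary to the simple trend — Al's single 3p electron is easier to remove than one from Mg's filled 3s².
Approximate values (kJ/mol): Ne 2081, Mg 738, Al 578, Ar 1521, Rb 403.
The highest IE₁ among these belongs to Ne.

Ne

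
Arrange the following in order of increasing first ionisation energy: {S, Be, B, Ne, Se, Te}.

B, Te, Be, Se, S, Ne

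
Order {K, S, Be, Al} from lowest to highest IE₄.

S < K < Al < Be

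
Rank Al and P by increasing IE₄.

P < Al

IE_4 is the cost of taking one more electron from the +3 cation: Al³⁺ is the bare [Ne] core; P³⁺ still has 2 valence electrons.
Core electrons are held far more tightly than valence electrons, so Al tops the IE_4 order.
Approximate IE_4 values (kJ/mol): Al 11577, P 4964.
Putting it together, IE_4: P < Al.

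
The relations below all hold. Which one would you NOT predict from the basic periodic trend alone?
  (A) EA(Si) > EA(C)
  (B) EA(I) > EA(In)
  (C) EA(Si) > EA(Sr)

(A)

The general trend: electron affinity increases across a period and decreases down a group.
(A) Si (period 3, group 14) vs C (period 2, group 14): the stated order contradicts the simple trend.
(B) I (period 5, group 17) vs In (period 5, group 13): the stated order agrees with the simple trend.
(C) Si (period 3, group 14) vs Sr (period 5, group 2): the stated order agrees with the simple trend.
The exception is (A): Si's larger, more diffuse 3p orbitals accept an added electron slightly more readily than C's compact 2p.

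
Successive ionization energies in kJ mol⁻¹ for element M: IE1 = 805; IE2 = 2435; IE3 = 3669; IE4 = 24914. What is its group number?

Group 13

Look for the largest jump between consecutive ionization energies: IE4/IE3 ≈ 6.8, far larger than any earlier ratio.
That jump marks the point where a core electron is being removed. So the atom has 3 valence electrons.
A main-group element with 3 valence electrons is in group 13.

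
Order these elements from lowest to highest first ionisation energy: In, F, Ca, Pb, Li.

Li is in period 2, group 1; F is in period 2, group 17; Ca is in period 4, group 2; In is in period 5, group 13; Pb is in period 6, group 14.
Removing the outermost electron gets harder across a period and easier down a group.
Here both period and group differ, so the two effects have to be weighed against each other.
In > Li: the two effects oppose for this pair; the across-period effect wins (558 vs 520 kJ/mol).
Ca > In: period and group pull opposite ways; the down-group shift dominates (590 vs 558 kJ/mol).
Pb > Ca: the two effects oppose for this pair; the across-period effect wins (716 vs 590 kJ/mol).
F > Pb: relative to Pb, both the across-period and down-group shifts push F's first ionization energy up.
For reference (kJ/mol): Li 520, F 1681, Ca 590, In 558, Pb 716.
So from lowest to highest: Li < In < Ca < Pb < F.

Li < In < Ca < Pb < F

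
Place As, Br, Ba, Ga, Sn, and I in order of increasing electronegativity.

Ga is in period 4, group 13; As is in period 4, group 15; Br is in period 4, group 17; Sn is in period 5, group 14; I is in period 5, group 17; Ba is in period 6, group 2.
Atoms toward the upper right of the periodic table pull bonding electrons most strongly.
Neither a single period nor a single group — weigh both effects.
Ga > Ba: both effects reinforce here, so Ga is clearly the higher of the two.
Sn > Ga: the two effects oppose for this pair; the across-period effect wins (1.96 vs 1.81).
As > Sn: both effects reinforce here, so As is clearly the higher of the two.
I > As: the two effects oppose for this pair; the across-period effect wins (2.66 vs 2.18).
Br > I: they share group 17; the group trend gives Br the larger value.
Tabulated electronegativity (Pauling): Ga 1.81, As 2.18, Br 2.96, Sn 1.96, I 2.66, Ba 0.89.
So from lowest to highest: Ba < Ga < Sn < As < I < Br.

Ba < Ga < Sn < As < I < Br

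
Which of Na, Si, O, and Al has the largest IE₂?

Na

IE_2 is the cost of taking one more electron from the +1 cation: Na⁺ is the bare [Ne] core; Si⁺ still has 3 valence electrons; O⁺ still has 5 valence electrons; Al⁺ still has 2 valence electrons.
Core electrons are held far more tightly than valence electrons, so Na tops the IE_2 order.
Valence configurations: Si⁺ [Ne]3s²3p¹, O⁺ [He]2s²2p³, Al⁺ [Ne]3s².
Si⁺ loses a lone 3p electron whereas Al⁺ must break into a filled 3s² pair, so IE_2(Al) > IE_2(Si) even though Si has the higher nuclear charge.
The numbers (kJ/mol): Na 4562, Si 1577, O 3388, Al 1817.
Hence IE_2: Si < Al < O < Na.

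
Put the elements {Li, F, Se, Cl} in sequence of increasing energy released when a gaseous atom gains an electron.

Li, Se, F, Cl

Electron affinity generally becomes more exothermic across a period toward the halogens and less exothermic down a group.
These span different periods and groups, so the two trends combine.
Se > Li: the two effects oppose for this pair; the across-period effect wins (195 vs 60 kJ/mol).
F > Se: both effects reinforce here, so F is clearly the higher of the two.
Cl > F: this pair runs against the simple trend — see the exception note.
Note the exception: Cl has a higher electron affinity than F, contrary to the simple trend — F's small 2p subshell makes the incoming electron feel strong e⁻–e⁻ repulsion, so Cl actually releases more energy on gaining an electron.
Approximate values (kJ/mol): Li 60, F 328, Cl 349, Se 195.
So from lowest to highest: Li < Se < F < Cl.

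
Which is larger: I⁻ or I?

I⁻

Forming I⁻ adds 1 electron to I. More electron–electron repulsion in the same shell, with unchanged nuclear charge, lets the cloud expand.
An anion is larger than its parent atom: I⁻ > I.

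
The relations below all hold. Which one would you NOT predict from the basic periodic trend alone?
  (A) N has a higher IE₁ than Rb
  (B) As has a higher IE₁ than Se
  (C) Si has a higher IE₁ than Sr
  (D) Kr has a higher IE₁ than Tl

(B)

The general trend: IE₁ increases across a period and decreases down a group.
(A) N (period 2, group 15) vs Rb (period 5, group 1): the stated order agrees with the simple trend.
(B) As (period 4, group 15) vs Se (period 4, group 16): the stated order contradicts the simple trend.
(C) Si (period 3, group 14) vs Sr (period 5, group 2): the stated order agrees with the simple trend.
(D) Kr (period 4, group 18) vs Tl (period 6, group 13): the stated order agrees with the simple trend.
The exception is (B): Se (4p⁴) ionizes more easily than half-filled As (4p³).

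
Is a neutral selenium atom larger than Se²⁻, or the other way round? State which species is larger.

Se²⁻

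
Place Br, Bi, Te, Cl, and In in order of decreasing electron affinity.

Cl is in period 3, group 17; Br is in period 4, group 17; In is in period 5, group 13; Te is in period 5, group 16; Bi is in period 6, group 15.
EA tends to increase across a period and decrease down a group, though the pattern is less regular than for IE or radius.
These span different periods and groups, so the two trends combine.
Bi > In: period and group pull opposite ways; the across-period shift dominates (91 vs 29 kJ/mol).
Te > Bi: relative to Bi, both the across-period and down-group shifts push Te's electron affinity up.
Br > Te: both effects reinforce here, so Br is clearly the higher of the two.
Cl > Br: Cl sits above Br in group 17, so the down-group effect alone puts Cl higher.
Approximate values (kJ/mol): Cl 349, Br 325, In 29, Te 190, Bi 91.
So from highest to lowest: Cl > Br > Te > Bi > In.

Cl, Br, Te, Bi, In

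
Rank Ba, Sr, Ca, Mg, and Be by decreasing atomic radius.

Ba > Sr > Ca > Mg > Be

Radius decreases left→right (rising Z_eff, same n) and increases top→bottom (higher n).
All are in group 2, so atomic radius increases down the group.
So from largest to smallest: Ba > Sr > Ca > Mg > Be.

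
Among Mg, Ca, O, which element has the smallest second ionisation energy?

Ca

Consider each +1 ion: Mg⁺ still has 1 valence electron; Ca⁺ still has 1 valence electron; O⁺ still has 5 valence electrons.
All are still removing valence electrons, so compare the +1 ions as you would atoms: IE_2 generally rises across a period (higher Z_eff) and falls down a group (larger shell), subject to the usual subshell exceptions.
Valence configurations: Mg⁺ [Ne]3s¹, Ca⁺ [Ar]4s¹, O⁺ [He]2s²2p³.
Approximate IE_2 values (kJ/mol): Mg 1451, Ca 1145, O 3388.
So the second ionization energies run Ca < Mg < O.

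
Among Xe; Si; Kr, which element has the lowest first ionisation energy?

Si

Si is in period 3, group 14; Kr is in period 4, group 18; Xe is in period 5, group 18.
First ionization energy rises across a period (greater Z_eff holds electrons more tightly) and falls down a group (valence electrons are farther from the nucleus).
Here both period and group differ, so the two effects have to be weighed against each other.
Xe > Si: the two effects oppose for this pair; the across-period effect wins (1170 vs 786 kJ/mol).
Kr > Xe: Kr sits above Xe in group 18, so the down-group effect alone puts Kr higher.
For reference (kJ/mol): Si 786, Kr 1351, Xe 1170.
The lowest first ionisation energy among these belongs to Si.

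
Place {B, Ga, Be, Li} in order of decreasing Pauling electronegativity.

B > Ga > Be > Li

Atoms toward the upper right of the periodic table pull bonding electrons most strongly.
Here both period and group differ, so the two effects have to be weighed against each other.
Be > Li: both are in period 2; the period trend gives Be the larger value.
Ga > Be: period and group pull opposite ways; the across-period shift dominates (1.81 vs 1.57).
B > Ga: B sits above Ga in group 13, so the down-group effect alone puts B higher.
For reference (Pauling): Li 0.98, Be 1.57, B 2.04, Ga 1.81.
So from highest to lowest: B > Ga > Be > Li.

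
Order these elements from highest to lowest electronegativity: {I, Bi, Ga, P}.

I > P > Bi > Ga

P is in period 3, group 15; Ga is in period 4, group 13; I is in period 5, group 17; Bi is in period 6, group 15.
EN rises left→right (higher Z_eff, smaller atoms) and falls top→bottom (larger, more shielded atoms).
Neither a single period nor a single group — weigh both effects.
Bi > Ga: period and group pull opposite ways; the across-period shift dominates (2.02 vs 1.81).
P > Bi: P sits above Bi in group 15, so the down-group effect alone puts P higher.
I > P: the two effects oppose for this pair; the across-period effect wins (2.66 vs 2.19).
Tabulated electronegativity (Pauling): P 2.19, Ga 1.81, I 2.66, Bi 2.02.
So from highest to lowest: I > P > Bi > Ga.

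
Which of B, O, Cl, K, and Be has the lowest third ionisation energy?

B

IE_3 is the cost of taking one more electron from the +2 cation: B²⁺ still has 1 valence electron; O²⁺ still has 4 valence electrons; Cl²⁺ still has 5 valence electrons; K²⁺ is already 1 electron into the core; Be²⁺ is the bare [He] core.
Usually core removal costs more than valence removal, but here the competition is close: a tightly held n=2 valence electron can cost more to remove than an n=3 core electron, so the actual values have to decide it.
Valence configurations: B²⁺ [He]2s¹, O²⁺ [He]2s²2p², Cl²⁺ [Ne]3s²3p³.
Tabulated IE_3 (kJ/mol): B 3660, O 5300, Cl 3822, K 4420, Be 14849.
Overall IE_3 order: B < Cl < K < O < Be.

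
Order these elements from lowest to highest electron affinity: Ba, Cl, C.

EA tends to increase across a period and decrease down a group, though the pattern is less regular than for IE or radius.
Here both period and group differ, so the two effects have to be weighed against each other.
C > Ba: relative to Ba, both the across-period and down-group shifts push C's electron affinity up.
Cl > C: period and group pull opposite ways; the across-period shift dominates (349 vs 122 kJ/mol).
For reference (kJ/mol): C 122, Cl 349, Ba 14.
So from lowest to highest: Ba < C < Cl.

Ba, C, Cl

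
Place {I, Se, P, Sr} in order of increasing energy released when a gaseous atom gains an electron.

P is in period 3, group 15; Se is in period 4, group 16; Sr is in period 5, group 2; I is in period 5, group 17.
Adding an electron releases more energy for atoms nearer the top right (short of the noble gases).
Neither a single period nor a single group — weigh both effects.
P > Sr: relative to Sr, both the across-period and down-group shifts push P's electron affinity up.
Se > P: period and group pull opposite ways; the across-period shift dominates (195 vs 72 kJ/mol).
I > Se: period and group pull opposite ways; the across-period shift dominates (295 vs 195 kJ/mol).
Approximate values (kJ/mol): P 72, Se 195, Sr 5, I 295.
So from lowest to highest: Sr < P < Se < I.

Sr, P, Se, I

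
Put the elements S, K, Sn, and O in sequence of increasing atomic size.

O < S < Sn < K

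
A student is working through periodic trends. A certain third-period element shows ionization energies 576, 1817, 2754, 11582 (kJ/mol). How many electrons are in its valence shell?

Look for the largest jump between consecutive ionization energies: IE4/IE3 ≈ 4.2, far larger than any earlier ratio.
That jump marks the point where a core electron is being removed. So the atom has 3 valence electrons.

3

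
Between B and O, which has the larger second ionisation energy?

O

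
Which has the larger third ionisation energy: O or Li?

After 2 electrons have been removed, what remains? O²⁺ still has 4 valence electrons; Li²⁺ is already 1 electron into the core.
Core electrons are held far more tightly than valence electrons, so Li tops the IE_3 order.
Approximate IE_3 values (kJ/mol): O 5300, Li 11815.
Overall IE_3 order: O < Li.

Li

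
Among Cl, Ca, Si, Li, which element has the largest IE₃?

Li

IE_3 is the cost of taking one more electron from the +2 cation: Cl²⁺ still has 5 valence electrons; Ca²⁺ is the bare [Ar] core; Si²⁺ still has 2 valence electrons; Li²⁺ is already 1 electron into the core.
Breaking into a closed-shell core is much more expensive than removing a leftover valence electron — Ca and Li have the largest IE_3 here.
Valence configurations: Cl²⁺ [Ne]3s²3p³, Si²⁺ [Ne]3s².
Approximate IE_3 values (kJ/mol): Cl 3822, Ca 4912, Si 3232, Li 11815.
Putting it together, IE_3: Si < Cl < Ca < Li.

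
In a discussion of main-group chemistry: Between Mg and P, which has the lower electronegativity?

Mg

EN rises left→right (higher Z_eff, smaller atoms) and falls top→bottom (larger, more shielded atoms).
All lie in period 3, so electronegativity increases left to right.
So Mg has the lower electronegativity (Mg < P).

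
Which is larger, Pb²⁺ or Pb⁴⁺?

Both ions have Z = 82 protons, but Pb⁴⁺ has lost more electrons, so its remaining electrons feel a larger effective nuclear charge per electron and are pulled in more tightly.
Higher positive charge → smaller ion, so Pb²⁺ > Pb⁴⁺.

Pb²⁺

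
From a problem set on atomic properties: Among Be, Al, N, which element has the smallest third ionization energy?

The third ionization energy removes an electron from the +2 ion. For each element: Be²⁺ is the bare [He] core; Al²⁺ still has 1 valence electron; N²⁺ still has 3 valence electrons.
Core electrons are held far more tightly than valence electrons, so Be tops the IE_3 order.
Valence configurations: Al²⁺ [Ne]3s¹, N²⁺ [He]2s²2p¹.
Tabulated IE_3 (kJ/mol): Be 14849, Al 2745, N 4578.
Hence IE_3: Al < N < Be.

Al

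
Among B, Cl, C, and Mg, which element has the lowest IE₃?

B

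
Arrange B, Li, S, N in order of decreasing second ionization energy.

The second ionization energy removes an electron from the +1 ion. For each element: B⁺ still has 2 valence electrons; Li⁺ is the bare [He] core; S⁺ still has 5 valence electrons; N⁺ still has 4 valence electrons.
Pulling an electron out of a noble-gas core costs far more than removing a remaining valence electron, so Li sits at the high end of IE_2.
Valence configurations: B⁺ [He]2s², S⁺ [Ne]3s²3p³, N⁺ [He]2s²2p².
The numbers (kJ/mol): B 2427, Li 7298, S 2252, N 2856.
Overall IE_2 order: S < B < N < Li.

Li > N > B > S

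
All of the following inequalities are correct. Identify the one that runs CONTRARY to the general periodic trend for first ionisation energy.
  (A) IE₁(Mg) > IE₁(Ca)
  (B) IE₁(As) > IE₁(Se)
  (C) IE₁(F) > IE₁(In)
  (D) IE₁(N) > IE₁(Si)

The general trend: first ionisation energy increases across a period and decreases down a group.
(A) Mg (period 3, group 2) vs Ca (period 4, group 2): the stated order agrees with the simple trend.
(B) As (period 4, group 15) vs Se (period 4, group 16): the stated order contradicts the simple trend.
(C) F (period 2, group 17) vs In (period 5, group 13): the stated order agrees with the simple trend.
(D) N (period 2, group 15) vs Si (period 3, group 14): the stated order agrees with the simple trend.
The exception is (B): Se (4p⁴) ionizes more easily than half-filled As (4p³).

(B)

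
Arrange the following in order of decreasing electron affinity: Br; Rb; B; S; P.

Br > S > P > Rb > B

B is in period 2, group 13; P is in period 3, group 15; S is in period 3, group 16; Br is in period 4, group 17; Rb is in period 5, group 1.
Atoms with high Z_eff and room in the valence shell (especially the halogens) have the most exothermic electron affinities.
Here both period and group differ, so the two effects have to be weighed against each other.
Rb > B: this pair runs against the simple trend — see the exception note.
P > Rb: both effects reinforce here, so P is clearly the higher of the two.
S > P: S lies to the right of P in period 3, so the across-period effect alone puts S higher.
Br > S: period and group pull opposite ways; the across-period shift dominates (325 vs 200 kJ/mol).
Note the exception: Rb has a higher electron affinity than B, contrary to the simple trend — B's ns²np¹ configuration gives only a small electron affinity — the sparsely filled np subshell binds an added electron weakly.
For reference (kJ/mol): B 27, P 72, S 200, Br 325, Rb 47.
So from highest to lowest: Br > S > P > Rb > B.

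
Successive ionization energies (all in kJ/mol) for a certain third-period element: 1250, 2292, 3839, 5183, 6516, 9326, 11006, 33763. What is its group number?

Group 17

Look for the largest jump between consecutive ionization energies: IE8/IE7 ≈ 3.1, far larger than any earlier ratio.
That jump marks the point where a core electron is being removed. So the atom has 7 valence electrons.
A main-group element with 7 valence electrons is in group 17.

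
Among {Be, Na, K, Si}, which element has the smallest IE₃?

The third ionization energy removes an electron from the +2 ion. For each element: Be²⁺ is the bare [He] core; Na²⁺ is already 1 electron into the core; K²⁺ is already 1 electron into the core; Si²⁺ still has 2 valence electrons.
Core electrons are held far more tightly than valence electrons, so K, Na and Be top the IE_3 order.
Tabulated IE_3 (kJ/mol): Be 14849, Na 6910, K 4420, Si 3232.
Hence IE_3: Si < K < Na < Be.

Si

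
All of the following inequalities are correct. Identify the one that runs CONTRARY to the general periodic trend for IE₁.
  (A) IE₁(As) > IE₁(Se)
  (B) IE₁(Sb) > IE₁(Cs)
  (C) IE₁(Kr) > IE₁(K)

(A)

The general trend: IE₁ increases across a period and decreases down a group.
(A) As (period 4, group 15) vs Se (period 4, group 16): the stated order contradicts the simple trend.
(B) Sb (period 5, group 15) vs Cs (period 6, group 1): the stated order agrees with the simple trend.
(C) Kr (period 4, group 18) vs K (period 4, group 1): the stated order agrees with the simple trend.
The exception is (A): Se (4p⁴) ionizes more easily than half-filled As (4p³).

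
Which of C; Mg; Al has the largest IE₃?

The third ionization energy removes an electron from the +2 ion. For each element: C²⁺ still has 2 valence electrons; Mg²⁺ is the bare [Ne] core; Al²⁺ still has 1 valence electron.
Core electrons are held far more tightly than valence electrons, so Mg tops the IE_3 order.
Valence configurations: C²⁺ [He]2s², Al²⁺ [Ne]3s¹.
Approximate IE_3 values (kJ/mol): C 4620, Mg 7733, Al 2745.
Hence IE_3: Al < C < Mg.

Mg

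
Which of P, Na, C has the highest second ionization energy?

Na

Consider each +1 ion: P⁺ still has 4 valence electrons; Na⁺ is the bare [Ne] core; C⁺ still has 3 valence electrons.
Core electrons are held far more tightly than valence electrons, so Na tops the IE_2 order.
Valence configurations: P⁺ [Ne]3s²3p², C⁺ [He]2s²2p¹.
The numbers (kJ/mol): P 1907, Na 4562, C 2353.
Putting it together, IE_2: P < C < Na.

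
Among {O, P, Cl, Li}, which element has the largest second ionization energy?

Li

Consider each +1 ion: O⁺ still has 5 valence electrons; P⁺ still has 4 valence electrons; Cl⁺ still has 6 valence electrons; Li⁺ is the bare [He] core.
Pulling an electron out of a noble-gas core costs far more than removing a remaining valence electron, so Li sits at the high end of IE_2.
Valence configurations: O⁺ [He]2s²2p³, P⁺ [Ne]3s²3p², Cl⁺ [Ne]3s²3p⁴.
Tabulated IE_2 (kJ/mol): O 3388, P 1907, Cl 2298, Li 7298.
Hence IE_2: P < Cl < O < Li.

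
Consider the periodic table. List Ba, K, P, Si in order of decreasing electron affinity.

Si > P > K > Ba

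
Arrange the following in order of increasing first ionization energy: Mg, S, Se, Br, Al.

Mg is in period 3, group 2; Al is in period 3, group 13; S is in period 3, group 16; Se is in period 4, group 16; Br is in period 4, group 17.
IE₁ increases left→right with effective nuclear charge and decreases top→bottom as the valence shell moves farther out.
Here both period and group differ, so the two effects have to be weighed against each other.
Mg > Al: this pair runs against the simple trend — see the exception note.
Se > Mg: the two effects oppose for this pair; the across-period effect wins (941 vs 738 kJ/mol).
S > Se: they share group 16; the group trend gives S the larger value.
Br > S: period and group pull opposite ways; the across-period shift dominates (1140 vs 1000 kJ/mol).
Note the exception: Mg has a higher first ionization energy than Al, contrary to the simple trend — Al's single 3p electron is easier to remove than one from Mg's filled 3s².
Tabulated first ionization energy (kJ/mol): Mg 738, Al 578, S 1000, Se 941, Br 1140.
So from lowest to highest: Al < Mg < Se < S < Br.

Al < Mg < Se < S < Br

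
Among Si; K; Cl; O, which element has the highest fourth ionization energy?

O

IE_4 is the cost of taking one more electron from the +3 cation: Si³⁺ still has 1 valence electron; K³⁺ is already 2 electrons into the core; Cl³⁺ still has 4 valence electrons; O³⁺ still has 3 valence electrons.
Usually core removal costs more than valence removal, but here the competition is close: a tightly held n=2 valence electron can cost more to remove than an n=3 core electron, so the actual values have to decide it.
Valence configurations: Si³⁺ [Ne]3s¹, Cl³⁺ [Ne]3s²3p², O³⁺ [He]2s²2p¹.
Approximate IE_4 values (kJ/mol): Si 4356, K 5877, Cl 5159, O 7469.
Overall IE_4 order: Si < Cl < K < O.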